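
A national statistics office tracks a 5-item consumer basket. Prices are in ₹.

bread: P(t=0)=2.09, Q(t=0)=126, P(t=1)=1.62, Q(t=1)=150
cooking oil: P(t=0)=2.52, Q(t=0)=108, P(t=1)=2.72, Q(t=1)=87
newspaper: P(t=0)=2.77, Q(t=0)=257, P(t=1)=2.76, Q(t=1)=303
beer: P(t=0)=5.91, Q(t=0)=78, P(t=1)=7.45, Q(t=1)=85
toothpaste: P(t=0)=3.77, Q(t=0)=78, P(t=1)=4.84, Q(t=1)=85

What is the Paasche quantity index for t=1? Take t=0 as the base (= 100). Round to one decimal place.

109.0

Paasche quantity index uses current-period prices as weights.
ΣP(t=1)·Q(t=1) = 1.62×150 + 2.72×87 + 2.76×303 + 7.45×85 + 4.84×85 = 243 + 236.64 + 836.28 + 633.25 + 411.4 = 2360.57
ΣP(t=1)·Q(t=0) = 1.62×126 + 2.72×108 + 2.76×257 + 7.45×78 + 4.84×78 = 204.12 + 293.76 + 709.32 + 581.1 + 377.52 = 2165.82
Index = 2360.57 / 2165.82 × 100 = 108.9920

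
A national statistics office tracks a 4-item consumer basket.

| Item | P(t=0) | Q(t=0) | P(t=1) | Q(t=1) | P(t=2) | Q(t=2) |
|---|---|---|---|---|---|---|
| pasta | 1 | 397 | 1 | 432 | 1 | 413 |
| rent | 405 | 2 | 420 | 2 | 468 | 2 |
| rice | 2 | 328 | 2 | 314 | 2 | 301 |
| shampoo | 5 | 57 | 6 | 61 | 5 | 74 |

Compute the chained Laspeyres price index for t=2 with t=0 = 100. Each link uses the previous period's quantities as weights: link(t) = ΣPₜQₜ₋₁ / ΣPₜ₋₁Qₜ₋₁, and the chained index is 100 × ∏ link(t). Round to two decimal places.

Link t=0→t=1:
ΣP(t=1)Q(t=0) = 1×397 + 420×2 + 2×328 + 6×57 = 397 + 840 + 656 + 342 = 2235
ΣP(t=0)Q(t=0) = 1×397 + 405×2 + 2×328 + 5×57 = 397 + 810 + 656 + 285 = 2148
link = 2235/2148 = 1.040503
Link t=1→t=2:
ΣP(t=2)Q(t=1) = 1×432 + 468×2 + 2×314 + 5×61 = 432 + 936 + 628 + 305 = 2301
ΣP(t=1)Q(t=1) = 1×432 + 420×2 + 2×314 + 6×61 = 432 + 840 + 628 + 366 = 2266
link = 2301/2266 = 1.015446
Chained index = 100 × 1.040503 × 1.015446 = 105.6574

105.66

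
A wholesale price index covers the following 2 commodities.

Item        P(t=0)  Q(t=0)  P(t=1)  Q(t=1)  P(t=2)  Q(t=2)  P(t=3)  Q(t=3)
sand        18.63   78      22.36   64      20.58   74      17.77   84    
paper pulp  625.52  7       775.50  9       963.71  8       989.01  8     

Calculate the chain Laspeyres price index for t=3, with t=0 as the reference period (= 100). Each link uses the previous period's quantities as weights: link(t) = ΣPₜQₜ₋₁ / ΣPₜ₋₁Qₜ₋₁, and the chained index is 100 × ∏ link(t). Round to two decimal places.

Link t=0→t=1:
ΣP(t=1)Q(t=0) = 22.36×78 + 775.50×7 = 1744.08 + 5428.5 = 7172.58
ΣP(t=0)Q(t=0) = 18.63×78 + 625.52×7 = 1453.14 + 4378.64 = 5831.78
link = 7172.58/5831.78 = 1.229913
Link t=1→t=2:
ΣP(t=2)Q(t=1) = 20.58×64 + 963.71×9 = 1317.12 + 8673.39 = 9990.51
ΣP(t=1)Q(t=1) = 22.36×64 + 775.50×9 = 1431.04 + 6979.5 = 8410.54
link = 9990.51/8410.54 = 1.187856
Link t=2→t=3:
ΣP(t=3)Q(t=2) = 17.77×74 + 989.01×8 = 1314.98 + 7912.08 = 9227.06
ΣP(t=2)Q(t=2) = 20.58×74 + 963.71×8 = 1522.92 + 7709.68 = 9232.6
link = 9227.06/9232.6 = 0.999400
Chained index = 100 × 1.229913 × 1.187856 × 0.999400 = 146.0082

146.01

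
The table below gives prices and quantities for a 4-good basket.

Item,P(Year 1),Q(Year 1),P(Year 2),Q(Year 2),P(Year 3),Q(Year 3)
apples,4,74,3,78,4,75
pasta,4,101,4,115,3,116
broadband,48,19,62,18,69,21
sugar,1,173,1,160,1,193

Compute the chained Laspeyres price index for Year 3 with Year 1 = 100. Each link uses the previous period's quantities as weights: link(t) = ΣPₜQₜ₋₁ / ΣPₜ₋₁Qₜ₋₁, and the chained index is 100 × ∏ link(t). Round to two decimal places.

115.76

Link Year 1→Year 2:
ΣP(Year 2)Q(Year 1) = 3×74 + 4×101 + 62×19 + 1×173 = 222 + 404 + 1178 + 173 = 1977
ΣP(Year 1)Q(Year 1) = 4×74 + 4×101 + 48×19 + 1×173 = 296 + 404 + 912 + 173 = 1785
link = 1977/1785 = 1.107563
Link Year 2→Year 3:
ΣP(Year 3)Q(Year 2) = 4×78 + 3×115 + 69×18 + 1×160 = 312 + 345 + 1242 + 160 = 2059
ΣP(Year 2)Q(Year 2) = 3×78 + 4×115 + 62×18 + 1×160 = 234 + 460 + 1116 + 160 = 1970
link = 2059/1970 = 1.045178
Chained index = 100 × 1.107563 × 1.045178 = 115.7600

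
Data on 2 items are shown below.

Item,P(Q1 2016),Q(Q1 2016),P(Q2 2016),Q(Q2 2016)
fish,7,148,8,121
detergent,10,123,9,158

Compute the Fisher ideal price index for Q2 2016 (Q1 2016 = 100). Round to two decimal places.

99.78

Laspeyres component (base-period weights):
ΣP(Q2 2016)Q(Q1 2016) = 8×148 + 9×123 = 1184 + 1107 = 2291
ΣP(Q1 2016)Q(Q1 2016) = 7×148 + 10×123 = 1036 + 1230 = 2266
L = 2291 / 2266 × 100 = 101.1033
Paasche component (current-period weights):
ΣP(Q2 2016)Q(Q2 2016) = 8×121 + 9×158 = 968 + 1422 = 2390
ΣP(Q1 2016)Q(Q2 2016) = 7×121 + 10×158 = 847 + 1580 = 2427
P = 2390 / 2427 × 100 = 98.4755
Fisher = √(L × P) = √(101.1033 × 98.4755) = 99.7807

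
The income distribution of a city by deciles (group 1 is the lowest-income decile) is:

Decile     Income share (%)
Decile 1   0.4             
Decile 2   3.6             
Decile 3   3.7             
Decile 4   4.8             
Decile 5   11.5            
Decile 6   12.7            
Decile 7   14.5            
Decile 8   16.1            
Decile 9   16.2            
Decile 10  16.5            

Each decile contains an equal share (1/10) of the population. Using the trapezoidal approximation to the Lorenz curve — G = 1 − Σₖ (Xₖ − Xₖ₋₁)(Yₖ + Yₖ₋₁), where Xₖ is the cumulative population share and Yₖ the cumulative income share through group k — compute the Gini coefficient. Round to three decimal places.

Cumulative income shares Yₖ: 0.0040, 0.0400, 0.0770, 0.1250, 0.2400, 0.3670, 0.5120, 0.6730, 0.8350, 1.0000
Σ (Xₖ−Xₖ₋₁)(Yₖ+Yₖ₋₁) = (1/10)(0.0040+0.0000) + (1/10)(0.0400+0.0040) + (1/10)(0.0770+0.0400) + (1/10)(0.1250+0.0770) + (1/10)(0.2400+0.1250) + (1/10)(0.3670+0.2400) + (1/10)(0.5120+0.3670) + (1/10)(0.6730+0.5120) + (1/10)(0.8350+0.6730) + (1/10)(1.0000+0.8350)
  = 0.0004 + 0.0044 + 0.0117 + 0.0202 + 0.0365 + 0.0607 + 0.0879 + 0.1185 + 0.1508 + 0.1835 = 0.6746
G = 1 − 0.6746 = 0.3254

0.325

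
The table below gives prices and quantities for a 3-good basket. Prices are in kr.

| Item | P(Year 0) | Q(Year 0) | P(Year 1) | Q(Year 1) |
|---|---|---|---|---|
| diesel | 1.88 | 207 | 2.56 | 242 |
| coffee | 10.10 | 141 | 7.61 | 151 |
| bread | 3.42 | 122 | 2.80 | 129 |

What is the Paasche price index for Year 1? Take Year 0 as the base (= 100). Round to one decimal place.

88.0

Paasche price index uses current-period quantities as weights.
ΣP(Year 1)·Q(Year 1) = 2.56×242 + 7.61×151 + 2.80×129 = 619.52 + 1149.11 + 361.2 = 2129.83
ΣP(Year 0)·Q(Year 1) = 1.88×242 + 10.10×151 + 3.42×129 = 454.96 + 1525.1 + 441.18 = 2421.24
Index = 2129.83 / 2421.24 × 100 = 87.9644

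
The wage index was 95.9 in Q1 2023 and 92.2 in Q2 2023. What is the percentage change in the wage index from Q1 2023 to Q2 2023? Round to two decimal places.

Change = (92.2 − 95.9) / 95.9 × 100
       = -3.7 / 95.9 × 100 = -3.8582%

-3.86%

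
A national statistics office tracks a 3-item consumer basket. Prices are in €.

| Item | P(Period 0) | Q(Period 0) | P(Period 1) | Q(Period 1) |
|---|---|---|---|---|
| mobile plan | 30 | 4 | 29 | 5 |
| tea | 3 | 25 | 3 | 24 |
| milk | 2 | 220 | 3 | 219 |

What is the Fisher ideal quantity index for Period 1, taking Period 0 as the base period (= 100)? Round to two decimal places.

103.32

Laspeyres component (base-period weights):
ΣP(Period 0)Q(Period 1) = 30×5 + 3×24 + 2×219 = 150 + 72 + 438 = 660
ΣP(Period 0)Q(Period 0) = 30×4 + 3×25 + 2×220 = 120 + 75 + 440 = 635
L = 660 / 635 × 100 = 103.9370
Paasche component (current-period weights):
ΣP(Period 1)Q(Period 1) = 29×5 + 3×24 + 3×219 = 145 + 72 + 657 = 874
ΣP(Period 1)Q(Period 0) = 29×4 + 3×25 + 3×220 = 116 + 75 + 660 = 851
P = 874 / 851 × 100 = 102.7027
Fisher = √(L × P) = √(103.9370 × 102.7027) = 103.3180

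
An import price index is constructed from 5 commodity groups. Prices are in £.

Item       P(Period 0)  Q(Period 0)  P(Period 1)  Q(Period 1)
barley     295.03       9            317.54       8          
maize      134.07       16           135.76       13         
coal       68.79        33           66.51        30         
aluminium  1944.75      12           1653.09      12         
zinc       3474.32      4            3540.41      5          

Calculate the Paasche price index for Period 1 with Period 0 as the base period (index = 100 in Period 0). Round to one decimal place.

93.5

Paasche price index uses current-period quantities as weights.
ΣP(Period 1)·Q(Period 1) = 317.54×8 + 135.76×13 + 66.51×30 + 1653.09×12 + 3540.41×5 = 2540.32 + 1764.88 + 1995.3 + 19837.08 + 17702.05 = 43839.63
ΣP(Period 0)·Q(Period 1) = 295.03×8 + 134.07×13 + 68.79×30 + 1944.75×12 + 3474.32×5 = 2360.24 + 1742.91 + 2063.7 + 23337 + 17371.6 = 46875.45
Index = 43839.63 / 46875.45 × 100 = 93.5236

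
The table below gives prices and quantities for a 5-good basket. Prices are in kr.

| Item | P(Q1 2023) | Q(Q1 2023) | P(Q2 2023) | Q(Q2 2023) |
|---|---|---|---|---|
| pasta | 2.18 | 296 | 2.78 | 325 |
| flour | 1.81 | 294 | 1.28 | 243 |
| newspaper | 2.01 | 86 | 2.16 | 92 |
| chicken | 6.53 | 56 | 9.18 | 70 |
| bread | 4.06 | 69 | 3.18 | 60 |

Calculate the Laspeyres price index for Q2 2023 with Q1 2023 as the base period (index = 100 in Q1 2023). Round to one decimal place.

Laspeyres price index uses base-period quantities as weights.
ΣP(Q2 2023)·Q(Q1 2023) = 2.78×296 + 1.28×294 + 2.16×86 + 9.18×56 + 3.18×69 = 822.88 + 376.32 + 185.76 + 514.08 + 219.42 = 2118.46
ΣP(Q1 2023)·Q(Q1 2023) = 2.18×296 + 1.81×294 + 2.01×86 + 6.53×56 + 4.06×69 = 645.28 + 532.14 + 172.86 + 365.68 + 280.14 = 1996.1
Index = 2118.46 / 1996.1 × 100 = 106.1300

106.1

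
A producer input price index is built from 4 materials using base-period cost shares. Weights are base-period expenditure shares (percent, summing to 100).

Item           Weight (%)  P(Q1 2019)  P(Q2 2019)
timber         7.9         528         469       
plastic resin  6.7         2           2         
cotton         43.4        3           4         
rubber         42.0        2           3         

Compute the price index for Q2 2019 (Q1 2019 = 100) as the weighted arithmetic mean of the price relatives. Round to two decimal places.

134.58

timber: 7.9 × (469/528) = 7.9 × 0.888258 = 7.0172
plastic resin: 6.7 × (2/2) = 6.7 × 1.000000 = 6.7000
cotton: 43.4 × (4/3) = 43.4 × 1.333333 = 57.8667
rubber: 42.0 × (3/2) = 42.0 × 1.500000 = 63.0000
Index = Σ wᵢ·(p₁ᵢ/p₀ᵢ) = 7.0172 + 6.7000 + 57.8667 + 63.0000 = 134.5839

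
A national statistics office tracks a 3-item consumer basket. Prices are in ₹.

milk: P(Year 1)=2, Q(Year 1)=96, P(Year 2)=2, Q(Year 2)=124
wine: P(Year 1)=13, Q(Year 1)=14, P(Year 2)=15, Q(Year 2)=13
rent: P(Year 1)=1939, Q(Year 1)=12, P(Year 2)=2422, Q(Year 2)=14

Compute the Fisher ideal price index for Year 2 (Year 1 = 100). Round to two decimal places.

124.63

Laspeyres component (base-period weights):
ΣP(Year 2)Q(Year 1) = 2×96 + 15×14 + 2422×12 = 192 + 210 + 29064 = 29466
ΣP(Year 1)Q(Year 1) = 2×96 + 13×14 + 1939×12 = 192 + 182 + 23268 = 23642
L = 29466 / 23642 × 100 = 124.6341
Paasche component (current-period weights):
ΣP(Year 2)Q(Year 2) = 2×124 + 15×13 + 2422×14 = 248 + 195 + 33908 = 34351
ΣP(Year 1)Q(Year 2) = 2×124 + 13×13 + 1939×14 = 248 + 169 + 27146 = 27563
P = 34351 / 27563 × 100 = 124.6272
Fisher = √(L × P) = √(124.6341 × 124.6272) = 124.6307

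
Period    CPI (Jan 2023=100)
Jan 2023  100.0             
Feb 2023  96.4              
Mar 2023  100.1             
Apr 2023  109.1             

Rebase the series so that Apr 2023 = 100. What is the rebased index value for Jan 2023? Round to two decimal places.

Rebased(Jan 2023) = 100.0 / 109.1 × 100 = 91.6590

91.66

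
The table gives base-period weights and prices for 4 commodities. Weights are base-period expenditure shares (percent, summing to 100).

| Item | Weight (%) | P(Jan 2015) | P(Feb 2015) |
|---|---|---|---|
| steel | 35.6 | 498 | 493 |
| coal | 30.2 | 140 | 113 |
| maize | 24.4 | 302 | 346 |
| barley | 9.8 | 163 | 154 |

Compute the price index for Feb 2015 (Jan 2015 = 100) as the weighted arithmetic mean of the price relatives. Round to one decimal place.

steel: 35.6 × (493/498) = 35.6 × 0.989960 = 35.2426
coal: 30.2 × (113/140) = 30.2 × 0.807143 = 24.3757
maize: 24.4 × (346/302) = 24.4 × 1.145695 = 27.9550
barley: 9.8 × (154/163) = 9.8 × 0.944785 = 9.2589
Index = Σ wᵢ·(p₁ᵢ/p₀ᵢ) = 35.2426 + 24.3757 + 27.9550 + 9.2589 = 96.8321

96.8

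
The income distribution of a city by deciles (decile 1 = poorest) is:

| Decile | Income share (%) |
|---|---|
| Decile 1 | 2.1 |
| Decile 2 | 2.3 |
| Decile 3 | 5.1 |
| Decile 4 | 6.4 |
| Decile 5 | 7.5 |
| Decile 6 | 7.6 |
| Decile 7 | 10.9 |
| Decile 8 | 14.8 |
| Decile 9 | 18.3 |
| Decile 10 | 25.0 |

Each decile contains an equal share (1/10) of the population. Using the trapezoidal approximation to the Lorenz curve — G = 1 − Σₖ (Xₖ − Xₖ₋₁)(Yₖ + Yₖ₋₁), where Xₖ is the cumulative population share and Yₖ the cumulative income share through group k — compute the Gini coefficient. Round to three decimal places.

0.380

Cumulative income shares Yₖ: 0.0210, 0.0440, 0.0950, 0.1590, 0.2340, 0.3100, 0.4190, 0.5670, 0.7500, 1.0000
Σ (Xₖ−Xₖ₋₁)(Yₖ+Yₖ₋₁) = (1/10)(0.0210+0.0000) + (1/10)(0.0440+0.0210) + (1/10)(0.0950+0.0440) + (1/10)(0.1590+0.0950) + (1/10)(0.2340+0.1590) + (1/10)(0.3100+0.2340) + (1/10)(0.4190+0.3100) + (1/10)(0.5670+0.4190) + (1/10)(0.7500+0.5670) + (1/10)(1.0000+0.7500)
  = 0.0021 + 0.0065 + 0.0139 + 0.0254 + 0.0393 + 0.0544 + 0.0729 + 0.0986 + 0.1317 + 0.1750 = 0.6198
G = 1 − 0.6198 = 0.3802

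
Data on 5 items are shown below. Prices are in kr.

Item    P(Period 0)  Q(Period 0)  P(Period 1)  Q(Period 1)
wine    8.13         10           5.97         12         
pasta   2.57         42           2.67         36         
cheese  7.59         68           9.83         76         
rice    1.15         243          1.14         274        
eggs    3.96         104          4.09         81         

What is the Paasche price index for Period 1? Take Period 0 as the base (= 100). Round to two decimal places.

111.10

Paasche price index uses current-period quantities as weights.
ΣP(Period 1)·Q(Period 1) = 5.97×12 + 2.67×36 + 9.83×76 + 1.14×274 + 4.09×81 = 71.64 + 96.12 + 747.08 + 312.36 + 331.29 = 1558.49
ΣP(Period 0)·Q(Period 1) = 8.13×12 + 2.57×36 + 7.59×76 + 1.15×274 + 3.96×81 = 97.56 + 92.52 + 576.84 + 315.1 + 320.76 = 1402.78
Index = 1558.49 / 1402.78 × 100 = 111.1001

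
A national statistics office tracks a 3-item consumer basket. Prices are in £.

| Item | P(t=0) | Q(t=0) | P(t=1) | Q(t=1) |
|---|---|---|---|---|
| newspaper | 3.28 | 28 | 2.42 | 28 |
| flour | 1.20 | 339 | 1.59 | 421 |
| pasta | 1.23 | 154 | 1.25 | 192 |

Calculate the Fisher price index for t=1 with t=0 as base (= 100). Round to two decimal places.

116.72

Laspeyres component (base-period weights):
ΣP(t=1)Q(t=0) = 2.42×28 + 1.59×339 + 1.25×154 = 67.76 + 539.01 + 192.5 = 799.27
ΣP(t=0)Q(t=0) = 3.28×28 + 1.20×339 + 1.23×154 = 91.84 + 406.8 + 189.42 = 688.06
L = 799.27 / 688.06 × 100 = 116.1628
Paasche component (current-period weights):
ΣP(t=1)Q(t=1) = 2.42×28 + 1.59×421 + 1.25×192 = 67.76 + 669.39 + 240 = 977.15
ΣP(t=0)Q(t=1) = 3.28×28 + 1.20×421 + 1.23×192 = 91.84 + 505.2 + 236.16 = 833.2
P = 977.15 / 833.2 × 100 = 117.2768
Fisher = √(L × P) = √(116.1628 × 117.2768) = 116.7185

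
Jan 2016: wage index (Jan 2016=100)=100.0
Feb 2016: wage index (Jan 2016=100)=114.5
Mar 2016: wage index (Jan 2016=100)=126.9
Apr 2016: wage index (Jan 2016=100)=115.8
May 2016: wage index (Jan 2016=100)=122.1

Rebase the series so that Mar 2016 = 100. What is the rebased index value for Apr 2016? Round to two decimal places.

91.25

Rebased(Apr 2016) = 115.8 / 126.9 × 100 = 91.2530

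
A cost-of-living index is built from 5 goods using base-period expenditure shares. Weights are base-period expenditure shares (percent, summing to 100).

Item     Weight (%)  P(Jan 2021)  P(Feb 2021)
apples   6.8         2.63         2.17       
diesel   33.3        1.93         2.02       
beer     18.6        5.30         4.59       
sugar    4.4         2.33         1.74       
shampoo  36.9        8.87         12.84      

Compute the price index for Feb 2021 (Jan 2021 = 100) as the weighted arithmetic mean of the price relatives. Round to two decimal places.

apples: 6.8 × (2.17/2.63) = 6.8 × 0.825095 = 5.6106
diesel: 33.3 × (2.02/1.93) = 33.3 × 1.046632 = 34.8528
beer: 18.6 × (4.59/5.30) = 18.6 × 0.866038 = 16.1083
sugar: 4.4 × (1.74/2.33) = 4.4 × 0.746781 = 3.2858
shampoo: 36.9 × (12.84/8.87) = 36.9 × 1.447576 = 53.4156
Index = Σ wᵢ·(p₁ᵢ/p₀ᵢ) = 5.6106 + 34.8528 + 16.1083 + 3.2858 + 53.4156 = 113.2732

113.27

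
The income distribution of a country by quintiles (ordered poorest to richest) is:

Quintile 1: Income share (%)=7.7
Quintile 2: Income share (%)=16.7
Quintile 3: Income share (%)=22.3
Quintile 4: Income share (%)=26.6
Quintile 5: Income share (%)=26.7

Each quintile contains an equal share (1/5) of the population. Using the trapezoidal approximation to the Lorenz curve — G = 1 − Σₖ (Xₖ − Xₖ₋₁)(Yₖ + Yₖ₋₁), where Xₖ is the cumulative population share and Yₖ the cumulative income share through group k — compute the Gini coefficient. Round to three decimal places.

0.192

Cumulative income shares Yₖ: 0.0770, 0.2440, 0.4670, 0.7330, 1.0000
Σ (Xₖ−Xₖ₋₁)(Yₖ+Yₖ₋₁) = (1/5)(0.0770+0.0000) + (1/5)(0.2440+0.0770) + (1/5)(0.4670+0.2440) + (1/5)(0.7330+0.4670) + (1/5)(1.0000+0.7330)
  = 0.0154 + 0.0642 + 0.1422 + 0.2400 + 0.3466 = 0.8084
G = 1 − 0.8084 = 0.1916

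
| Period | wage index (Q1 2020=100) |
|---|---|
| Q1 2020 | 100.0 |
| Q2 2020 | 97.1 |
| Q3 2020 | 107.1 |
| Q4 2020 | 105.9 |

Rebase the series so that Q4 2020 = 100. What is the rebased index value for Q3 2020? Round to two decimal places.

Rebased(Q3 2020) = 107.1 / 105.9 × 100 = 101.1331

101.13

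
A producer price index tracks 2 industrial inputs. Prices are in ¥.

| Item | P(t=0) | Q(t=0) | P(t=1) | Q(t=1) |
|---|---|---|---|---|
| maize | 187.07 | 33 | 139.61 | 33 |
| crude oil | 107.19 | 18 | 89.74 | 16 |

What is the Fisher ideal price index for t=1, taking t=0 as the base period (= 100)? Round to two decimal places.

Laspeyres component (base-period weights):
ΣP(t=1)Q(t=0) = 139.61×33 + 89.74×18 = 4607.13 + 1615.32 = 6222.45
ΣP(t=0)Q(t=0) = 187.07×33 + 107.19×18 = 6173.31 + 1929.42 = 8102.73
L = 6222.45 / 8102.73 × 100 = 76.7945
Paasche component (current-period weights):
ΣP(t=1)Q(t=1) = 139.61×33 + 89.74×16 = 4607.13 + 1435.84 = 6042.97
ΣP(t=0)Q(t=1) = 187.07×33 + 107.19×16 = 6173.31 + 1715.04 = 7888.35
P = 6042.97 / 7888.35 × 100 = 76.6063
Fisher = √(L × P) = √(76.7945 × 76.6063) = 76.7003

76.70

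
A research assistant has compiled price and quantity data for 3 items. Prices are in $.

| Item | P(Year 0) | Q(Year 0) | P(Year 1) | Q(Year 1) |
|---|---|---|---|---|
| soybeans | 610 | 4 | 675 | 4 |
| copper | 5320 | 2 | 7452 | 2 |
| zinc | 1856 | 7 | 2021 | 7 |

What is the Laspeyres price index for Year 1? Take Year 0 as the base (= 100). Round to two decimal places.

121.78

Laspeyres price index uses base-period quantities as weights.
ΣP(Year 1)·Q(Year 0) = 675×4 + 7452×2 + 2021×7 = 2700 + 14904 + 14147 = 31751
ΣP(Year 0)·Q(Year 0) = 610×4 + 5320×2 + 1856×7 = 2440 + 10640 + 12992 = 26072
Index = 31751 / 26072 × 100 = 121.7820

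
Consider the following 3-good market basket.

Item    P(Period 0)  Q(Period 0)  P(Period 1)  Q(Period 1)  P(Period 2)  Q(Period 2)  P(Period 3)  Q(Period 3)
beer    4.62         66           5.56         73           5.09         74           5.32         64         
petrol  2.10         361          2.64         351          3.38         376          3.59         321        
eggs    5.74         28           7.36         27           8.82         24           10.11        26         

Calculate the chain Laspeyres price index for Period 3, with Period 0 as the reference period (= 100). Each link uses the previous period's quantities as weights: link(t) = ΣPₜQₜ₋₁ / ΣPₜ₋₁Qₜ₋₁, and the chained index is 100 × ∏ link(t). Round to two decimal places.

Link Period 0→Period 1:
ΣP(Period 1)Q(Period 0) = 5.56×66 + 2.64×361 + 7.36×28 = 366.96 + 953.04 + 206.08 = 1526.08
ΣP(Period 0)Q(Period 0) = 4.62×66 + 2.10×361 + 5.74×28 = 304.92 + 758.1 + 160.72 = 1223.74
link = 1526.08/1223.74 = 1.247062
Link Period 1→Period 2:
ΣP(Period 2)Q(Period 1) = 5.09×73 + 3.38×351 + 8.82×27 = 371.57 + 1186.38 + 238.14 = 1796.09
ΣP(Period 1)Q(Period 1) = 5.56×73 + 2.64×351 + 7.36×27 = 405.88 + 926.64 + 198.72 = 1531.24
link = 1796.09/1531.24 = 1.172964
Link Period 2→Period 3:
ΣP(Period 3)Q(Period 2) = 5.32×74 + 3.59×376 + 10.11×24 = 393.68 + 1349.84 + 242.64 = 1986.16
ΣP(Period 2)Q(Period 2) = 5.09×74 + 3.38×376 + 8.82×24 = 376.66 + 1270.88 + 211.68 = 1859.22
link = 1986.16/1859.22 = 1.068276
Chained index = 100 × 1.247062 × 1.172964 × 1.068276 = 156.2631

156.26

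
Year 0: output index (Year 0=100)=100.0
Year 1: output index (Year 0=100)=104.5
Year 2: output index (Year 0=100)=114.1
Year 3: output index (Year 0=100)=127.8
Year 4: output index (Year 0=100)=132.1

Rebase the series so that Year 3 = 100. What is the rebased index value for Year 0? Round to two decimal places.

78.25

Rebased(Year 0) = 100.0 / 127.8 × 100 = 78.2473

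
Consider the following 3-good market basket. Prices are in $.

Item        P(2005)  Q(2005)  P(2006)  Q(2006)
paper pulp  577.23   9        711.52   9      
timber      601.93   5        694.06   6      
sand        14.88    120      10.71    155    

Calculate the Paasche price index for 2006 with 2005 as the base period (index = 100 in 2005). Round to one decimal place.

110.0

Paasche price index uses current-period quantities as weights.
ΣP(2006)·Q(2006) = 711.52×9 + 694.06×6 + 10.71×155 = 6403.68 + 4164.36 + 1660.05 = 12228.09
ΣP(2005)·Q(2006) = 577.23×9 + 601.93×6 + 14.88×155 = 5195.07 + 3611.58 + 2306.4 = 11113.05
Index = 12228.09 / 11113.05 × 100 = 110.0336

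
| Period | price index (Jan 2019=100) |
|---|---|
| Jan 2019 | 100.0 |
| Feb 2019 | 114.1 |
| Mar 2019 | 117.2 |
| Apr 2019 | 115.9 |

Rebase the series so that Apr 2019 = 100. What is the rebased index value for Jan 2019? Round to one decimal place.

86.3

Rebased(Jan 2019) = 100.0 / 115.9 × 100 = 86.2813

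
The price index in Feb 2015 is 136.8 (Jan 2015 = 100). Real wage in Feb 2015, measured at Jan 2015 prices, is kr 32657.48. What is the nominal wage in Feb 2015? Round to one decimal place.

Nominal = Real × (Index/100) = 32657.48 × (136.8/100)
        = 32657.48 × 1.368 = 44675.4326

44675.4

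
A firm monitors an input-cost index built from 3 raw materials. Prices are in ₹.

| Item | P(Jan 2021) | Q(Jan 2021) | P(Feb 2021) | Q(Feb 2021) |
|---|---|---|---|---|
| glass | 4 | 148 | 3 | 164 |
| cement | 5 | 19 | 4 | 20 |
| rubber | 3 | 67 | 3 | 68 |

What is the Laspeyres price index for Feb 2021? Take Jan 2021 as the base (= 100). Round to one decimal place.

Laspeyres price index uses base-period quantities as weights.
ΣP(Feb 2021)·Q(Jan 2021) = 3×148 + 4×19 + 3×67 = 444 + 76 + 201 = 721
ΣP(Jan 2021)·Q(Jan 2021) = 4×148 + 5×19 + 3×67 = 592 + 95 + 201 = 888
Index = 721 / 888 × 100 = 81.1937

81.2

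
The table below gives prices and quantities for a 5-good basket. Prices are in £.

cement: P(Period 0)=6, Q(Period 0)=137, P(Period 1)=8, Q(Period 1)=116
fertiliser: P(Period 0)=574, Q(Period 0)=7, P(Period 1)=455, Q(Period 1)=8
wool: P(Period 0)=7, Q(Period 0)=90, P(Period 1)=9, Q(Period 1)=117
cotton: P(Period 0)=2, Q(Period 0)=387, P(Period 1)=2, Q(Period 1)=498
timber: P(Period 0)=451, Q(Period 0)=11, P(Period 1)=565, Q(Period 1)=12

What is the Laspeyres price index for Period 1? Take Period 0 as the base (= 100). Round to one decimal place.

107.8

Laspeyres price index uses base-period quantities as weights.
ΣP(Period 1)·Q(Period 0) = 8×137 + 455×7 + 9×90 + 2×387 + 565×11 = 1096 + 3185 + 810 + 774 + 6215 = 12080
ΣP(Period 0)·Q(Period 0) = 6×137 + 574×7 + 7×90 + 2×387 + 451×11 = 822 + 4018 + 630 + 774 + 4961 = 11205
Index = 12080 / 11205 × 100 = 107.8090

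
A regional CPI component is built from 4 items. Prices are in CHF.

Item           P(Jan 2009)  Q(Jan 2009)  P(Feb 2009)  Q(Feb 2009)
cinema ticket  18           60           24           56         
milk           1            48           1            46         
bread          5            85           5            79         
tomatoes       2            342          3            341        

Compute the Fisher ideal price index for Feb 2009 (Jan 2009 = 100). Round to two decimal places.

131.58

Laspeyres component (base-period weights):
ΣP(Feb 2009)Q(Jan 2009) = 24×60 + 1×48 + 5×85 + 3×342 = 1440 + 48 + 425 + 1026 = 2939
ΣP(Jan 2009)Q(Jan 2009) = 18×60 + 1×48 + 5×85 + 2×342 = 1080 + 48 + 425 + 684 = 2237
L = 2939 / 2237 × 100 = 131.3813
Paasche component (current-period weights):
ΣP(Feb 2009)Q(Feb 2009) = 24×56 + 1×46 + 5×79 + 3×341 = 1344 + 46 + 395 + 1023 = 2808
ΣP(Jan 2009)Q(Feb 2009) = 18×56 + 1×46 + 5×79 + 2×341 = 1008 + 46 + 395 + 682 = 2131
P = 2808 / 2131 × 100 = 131.7691
Fisher = √(L × P) = √(131.3813 × 131.7691) = 131.5751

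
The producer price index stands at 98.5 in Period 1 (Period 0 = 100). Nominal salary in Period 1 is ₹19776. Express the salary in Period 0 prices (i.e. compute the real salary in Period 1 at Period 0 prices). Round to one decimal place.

20077.2

Real = Nominal ÷ (Index/100) = 19776 ÷ (98.5/100)
     = 19776 ÷ 0.985 = 20077.1574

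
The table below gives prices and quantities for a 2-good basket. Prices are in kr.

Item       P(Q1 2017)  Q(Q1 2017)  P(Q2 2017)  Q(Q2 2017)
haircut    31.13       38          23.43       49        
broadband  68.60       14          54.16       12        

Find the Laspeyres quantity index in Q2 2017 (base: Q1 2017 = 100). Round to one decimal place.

109.6

Laspeyres quantity index uses base-period prices as weights.
ΣP(Q1 2017)·Q(Q2 2017) = 31.13×49 + 68.60×12 = 1525.37 + 823.2 = 2348.57
ΣP(Q1 2017)·Q(Q1 2017) = 31.13×38 + 68.60×14 = 1182.94 + 960.4 = 2143.34
Index = 2348.57 / 2143.34 × 100 = 109.5752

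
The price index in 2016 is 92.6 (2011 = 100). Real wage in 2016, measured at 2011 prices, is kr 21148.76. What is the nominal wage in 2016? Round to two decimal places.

Nominal = Real × (Index/100) = 21148.76 × (92.6/100)
        = 21148.76 × 0.926 = 19583.7518

19583.75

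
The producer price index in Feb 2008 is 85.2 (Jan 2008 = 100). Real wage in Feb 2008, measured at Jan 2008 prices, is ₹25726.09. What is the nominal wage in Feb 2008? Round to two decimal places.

Nominal = Real × (Index/100) = 25726.09 × (85.2/100)
        = 25726.09 × 0.852 = 21918.6287

21918.63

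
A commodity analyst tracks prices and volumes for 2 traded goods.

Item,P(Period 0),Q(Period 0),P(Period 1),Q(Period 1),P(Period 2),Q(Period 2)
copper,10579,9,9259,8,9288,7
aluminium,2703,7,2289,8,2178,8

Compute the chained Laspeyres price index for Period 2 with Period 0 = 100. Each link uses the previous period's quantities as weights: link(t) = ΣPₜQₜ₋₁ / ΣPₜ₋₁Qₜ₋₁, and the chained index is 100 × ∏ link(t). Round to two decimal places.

Link Period 0→Period 1:
ΣP(Period 1)Q(Period 0) = 9259×9 + 2289×7 = 83331 + 16023 = 99354
ΣP(Period 0)Q(Period 0) = 10579×9 + 2703×7 = 95211 + 18921 = 114132
link = 99354/114132 = 0.870518
Link Period 1→Period 2:
ΣP(Period 2)Q(Period 1) = 9288×8 + 2178×8 = 74304 + 17424 = 91728
ΣP(Period 1)Q(Period 1) = 9259×8 + 2289×8 = 74072 + 18312 = 92384
link = 91728/92384 = 0.992899
Chained index = 100 × 0.870518 × 0.992899 = 86.4337

86.43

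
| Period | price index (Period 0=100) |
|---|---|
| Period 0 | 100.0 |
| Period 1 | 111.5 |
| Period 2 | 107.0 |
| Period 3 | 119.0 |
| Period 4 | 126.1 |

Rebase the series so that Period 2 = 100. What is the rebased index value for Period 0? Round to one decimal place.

93.5

Rebased(Period 0) = 100.0 / 107.0 × 100 = 93.4579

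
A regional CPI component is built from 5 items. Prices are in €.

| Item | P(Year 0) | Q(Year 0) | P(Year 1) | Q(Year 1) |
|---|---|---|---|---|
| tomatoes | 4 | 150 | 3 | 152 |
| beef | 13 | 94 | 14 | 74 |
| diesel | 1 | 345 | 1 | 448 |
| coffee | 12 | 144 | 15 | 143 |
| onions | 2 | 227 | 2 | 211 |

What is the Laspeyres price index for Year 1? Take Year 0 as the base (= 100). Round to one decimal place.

108.6

Laspeyres price index uses base-period quantities as weights.
ΣP(Year 1)·Q(Year 0) = 3×150 + 14×94 + 1×345 + 15×144 + 2×227 = 450 + 1316 + 345 + 2160 + 454 = 4725
ΣP(Year 0)·Q(Year 0) = 4×150 + 13×94 + 1×345 + 12×144 + 2×227 = 600 + 1222 + 345 + 1728 + 454 = 4349
Index = 4725 / 4349 × 100 = 108.6457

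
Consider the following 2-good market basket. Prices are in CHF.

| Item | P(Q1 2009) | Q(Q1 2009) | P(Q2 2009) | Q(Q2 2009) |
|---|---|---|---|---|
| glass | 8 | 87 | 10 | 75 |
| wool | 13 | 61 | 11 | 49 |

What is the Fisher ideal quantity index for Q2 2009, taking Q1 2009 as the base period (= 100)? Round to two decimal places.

83.36

Laspeyres component (base-period weights):
ΣP(Q1 2009)Q(Q2 2009) = 8×75 + 13×49 = 600 + 637 = 1237
ΣP(Q1 2009)Q(Q1 2009) = 8×87 + 13×61 = 696 + 793 = 1489
L = 1237 / 1489 × 100 = 83.0759
Paasche component (current-period weights):
ΣP(Q2 2009)Q(Q2 2009) = 10×75 + 11×49 = 750 + 539 = 1289
ΣP(Q2 2009)Q(Q1 2009) = 10×87 + 11×61 = 870 + 671 = 1541
P = 1289 / 1541 × 100 = 83.6470
Fisher = √(L × P) = √(83.0759 × 83.6470) = 83.3609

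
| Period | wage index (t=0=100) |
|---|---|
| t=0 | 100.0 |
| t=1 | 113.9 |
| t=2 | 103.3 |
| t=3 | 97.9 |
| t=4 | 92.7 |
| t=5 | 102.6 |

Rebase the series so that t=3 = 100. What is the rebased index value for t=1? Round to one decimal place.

Rebased(t=1) = 113.9 / 97.9 × 100 = 116.3432

116.3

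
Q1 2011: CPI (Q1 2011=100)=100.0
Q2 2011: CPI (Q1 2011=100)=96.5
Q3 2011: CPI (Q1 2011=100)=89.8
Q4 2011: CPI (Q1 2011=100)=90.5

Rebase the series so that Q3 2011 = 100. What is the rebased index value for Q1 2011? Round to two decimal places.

111.36

Rebased(Q1 2011) = 100.0 / 89.8 × 100 = 111.3586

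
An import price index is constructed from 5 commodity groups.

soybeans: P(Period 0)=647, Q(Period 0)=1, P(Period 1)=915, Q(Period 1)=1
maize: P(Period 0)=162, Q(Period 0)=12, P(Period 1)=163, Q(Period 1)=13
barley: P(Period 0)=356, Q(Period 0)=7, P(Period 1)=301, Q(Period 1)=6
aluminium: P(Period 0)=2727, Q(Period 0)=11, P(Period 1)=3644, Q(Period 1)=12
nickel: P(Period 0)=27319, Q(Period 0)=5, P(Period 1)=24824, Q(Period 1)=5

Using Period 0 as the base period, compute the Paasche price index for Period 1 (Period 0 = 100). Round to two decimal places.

Paasche price index uses current-period quantities as weights.
ΣP(Period 1)·Q(Period 1) = 915×1 + 163×13 + 301×6 + 3644×12 + 24824×5 = 915 + 2119 + 1806 + 43728 + 124120 = 172688
ΣP(Period 0)·Q(Period 1) = 647×1 + 162×13 + 356×6 + 2727×12 + 27319×5 = 647 + 2106 + 2136 + 32724 + 136595 = 174208
Index = 172688 / 174208 × 100 = 99.1275

99.13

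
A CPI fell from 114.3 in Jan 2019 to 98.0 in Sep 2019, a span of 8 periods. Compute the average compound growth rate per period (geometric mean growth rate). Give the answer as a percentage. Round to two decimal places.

Growth factor = (98.0/114.3)^(1/8) = (0.857393)^(1/8) = 0.980951
Growth rate = 0.980951 − 1 = -0.019049 = -1.9049%

-1.90%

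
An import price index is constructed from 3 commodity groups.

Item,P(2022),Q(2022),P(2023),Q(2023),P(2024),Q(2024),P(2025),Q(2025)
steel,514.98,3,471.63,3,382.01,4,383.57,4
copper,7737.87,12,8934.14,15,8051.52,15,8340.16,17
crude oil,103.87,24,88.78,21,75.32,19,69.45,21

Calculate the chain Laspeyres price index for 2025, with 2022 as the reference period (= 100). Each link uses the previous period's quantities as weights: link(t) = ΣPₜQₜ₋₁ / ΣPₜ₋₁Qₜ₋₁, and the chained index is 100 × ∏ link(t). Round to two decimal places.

Link 2022→2023:
ΣP(2023)Q(2022) = 471.63×3 + 8934.14×12 + 88.78×24 = 1414.89 + 107209.68 + 2130.72 = 110755.29
ΣP(2022)Q(2022) = 514.98×3 + 7737.87×12 + 103.87×24 = 1544.94 + 92854.44 + 2492.88 = 96892.26
link = 110755.29/96892.26 = 1.143077
Link 2023→2024:
ΣP(2024)Q(2023) = 382.01×3 + 8051.52×15 + 75.32×21 = 1146.03 + 120772.8 + 1581.72 = 123500.55
ΣP(2023)Q(2023) = 471.63×3 + 8934.14×15 + 88.78×21 = 1414.89 + 134012.1 + 1864.38 = 137291.37
link = 123500.55/137291.37 = 0.899551
Link 2024→2025:
ΣP(2025)Q(2024) = 383.57×4 + 8340.16×15 + 69.45×19 = 1534.28 + 125102.4 + 1319.55 = 127956.23
ΣP(2024)Q(2024) = 382.01×4 + 8051.52×15 + 75.32×19 = 1528.04 + 120772.8 + 1431.08 = 123731.92
link = 127956.23/123731.92 = 1.034141
Chained index = 100 × 1.143077 × 0.899551 × 1.034141 = 106.3361

106.34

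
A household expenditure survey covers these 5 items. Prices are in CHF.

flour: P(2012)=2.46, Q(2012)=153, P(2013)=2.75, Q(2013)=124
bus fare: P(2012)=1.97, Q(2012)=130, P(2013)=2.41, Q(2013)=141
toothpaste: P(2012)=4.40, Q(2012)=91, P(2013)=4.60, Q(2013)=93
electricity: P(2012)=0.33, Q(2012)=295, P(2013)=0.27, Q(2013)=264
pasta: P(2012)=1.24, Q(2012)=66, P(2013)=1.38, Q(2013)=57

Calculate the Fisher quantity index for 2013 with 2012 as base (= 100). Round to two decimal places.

Laspeyres component (base-period weights):
ΣP(2012)Q(2013) = 2.46×124 + 1.97×141 + 4.40×93 + 0.33×264 + 1.24×57 = 305.04 + 277.77 + 409.2 + 87.12 + 70.68 = 1149.81
ΣP(2012)Q(2012) = 2.46×153 + 1.97×130 + 4.40×91 + 0.33×295 + 1.24×66 = 376.38 + 256.1 + 400.4 + 97.35 + 81.84 = 1212.07
L = 1149.81 / 1212.07 × 100 = 94.8633
Paasche component (current-period weights):
ΣP(2013)Q(2013) = 2.75×124 + 2.41×141 + 4.60×93 + 0.27×264 + 1.38×57 = 341 + 339.81 + 427.8 + 71.28 + 78.66 = 1258.55
ΣP(2013)Q(2012) = 2.75×153 + 2.41×130 + 4.60×91 + 0.27×295 + 1.38×66 = 420.75 + 313.3 + 418.6 + 79.65 + 91.08 = 1323.38
P = 1258.55 / 1323.38 × 100 = 95.1012
Fisher = √(L × P) = √(94.8633 × 95.1012) = 94.9822

94.98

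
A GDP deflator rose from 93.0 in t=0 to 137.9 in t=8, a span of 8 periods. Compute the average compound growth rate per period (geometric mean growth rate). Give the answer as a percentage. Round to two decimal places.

5.05%

Growth factor = (137.9/93.0)^(1/8) = (1.482796)^(1/8) = 1.050474
Growth rate = 1.050474 − 1 = 0.050474 = 5.0474%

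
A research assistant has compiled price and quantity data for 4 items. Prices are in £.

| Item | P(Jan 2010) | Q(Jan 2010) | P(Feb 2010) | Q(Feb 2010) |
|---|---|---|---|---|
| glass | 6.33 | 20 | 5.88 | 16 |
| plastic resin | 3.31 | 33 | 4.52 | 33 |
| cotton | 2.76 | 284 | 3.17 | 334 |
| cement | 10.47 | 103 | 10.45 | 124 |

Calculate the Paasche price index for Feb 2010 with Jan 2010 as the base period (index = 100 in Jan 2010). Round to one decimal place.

106.9

Paasche price index uses current-period quantities as weights.
ΣP(Feb 2010)·Q(Feb 2010) = 5.88×16 + 4.52×33 + 3.17×334 + 10.45×124 = 94.08 + 149.16 + 1058.78 + 1295.8 = 2597.82
ΣP(Jan 2010)·Q(Feb 2010) = 6.33×16 + 3.31×33 + 2.76×334 + 10.47×124 = 101.28 + 109.23 + 921.84 + 1298.28 = 2430.63
Index = 2597.82 / 2430.63 × 100 = 106.8785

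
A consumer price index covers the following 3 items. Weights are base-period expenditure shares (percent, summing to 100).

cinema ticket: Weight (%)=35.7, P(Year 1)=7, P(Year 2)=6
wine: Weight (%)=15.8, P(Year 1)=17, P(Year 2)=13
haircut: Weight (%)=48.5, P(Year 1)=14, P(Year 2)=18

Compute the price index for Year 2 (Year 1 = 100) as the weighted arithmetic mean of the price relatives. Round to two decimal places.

105.04

cinema ticket: 35.7 × (6/7) = 35.7 × 0.857143 = 30.6000
wine: 15.8 × (13/17) = 15.8 × 0.764706 = 12.0824
haircut: 48.5 × (18/14) = 48.5 × 1.285714 = 62.3571
Index = Σ wᵢ·(p₁ᵢ/p₀ᵢ) = 30.6000 + 12.0824 + 62.3571 = 105.0395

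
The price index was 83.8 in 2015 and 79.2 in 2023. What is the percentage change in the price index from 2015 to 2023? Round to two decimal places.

-5.49%

Change = (79.2 − 83.8) / 83.8 × 100
       = -4.6 / 83.8 × 100 = -5.4893%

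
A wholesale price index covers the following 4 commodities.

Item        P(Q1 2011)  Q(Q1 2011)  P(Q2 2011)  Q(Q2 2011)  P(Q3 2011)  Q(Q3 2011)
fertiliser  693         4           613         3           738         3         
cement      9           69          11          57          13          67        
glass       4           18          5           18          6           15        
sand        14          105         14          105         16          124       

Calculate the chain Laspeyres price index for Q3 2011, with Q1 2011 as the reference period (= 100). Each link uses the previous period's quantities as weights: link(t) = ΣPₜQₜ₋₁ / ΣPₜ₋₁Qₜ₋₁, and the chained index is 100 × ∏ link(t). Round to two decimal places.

Link Q1 2011→Q2 2011:
ΣP(Q2 2011)Q(Q1 2011) = 613×4 + 11×69 + 5×18 + 14×105 = 2452 + 759 + 90 + 1470 = 4771
ΣP(Q1 2011)Q(Q1 2011) = 693×4 + 9×69 + 4×18 + 14×105 = 2772 + 621 + 72 + 1470 = 4935
link = 4771/4935 = 0.966768
Link Q2 2011→Q3 2011:
ΣP(Q3 2011)Q(Q2 2011) = 738×3 + 13×57 + 6×18 + 16×105 = 2214 + 741 + 108 + 1680 = 4743
ΣP(Q2 2011)Q(Q2 2011) = 613×3 + 11×57 + 5×18 + 14×105 = 1839 + 627 + 90 + 1470 = 4026
link = 4743/4026 = 1.178092
Chained index = 100 × 0.966768 × 1.178092 = 113.8942

113.89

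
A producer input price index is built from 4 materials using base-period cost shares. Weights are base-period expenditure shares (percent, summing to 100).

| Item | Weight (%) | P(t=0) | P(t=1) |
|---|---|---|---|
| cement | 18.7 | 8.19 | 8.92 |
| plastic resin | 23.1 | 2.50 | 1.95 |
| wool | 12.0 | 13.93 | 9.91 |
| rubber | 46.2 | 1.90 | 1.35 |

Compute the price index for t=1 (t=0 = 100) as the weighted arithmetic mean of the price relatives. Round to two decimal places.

cement: 18.7 × (8.92/8.19) = 18.7 × 1.089133 = 20.3668
plastic resin: 23.1 × (1.95/2.50) = 23.1 × 0.780000 = 18.0180
wool: 12.0 × (9.91/13.93) = 12.0 × 0.711414 = 8.5370
rubber: 46.2 × (1.35/1.90) = 46.2 × 0.710526 = 32.8263
Index = Σ wᵢ·(p₁ᵢ/p₀ᵢ) = 20.3668 + 18.0180 + 8.5370 + 32.8263 = 79.7481

79.75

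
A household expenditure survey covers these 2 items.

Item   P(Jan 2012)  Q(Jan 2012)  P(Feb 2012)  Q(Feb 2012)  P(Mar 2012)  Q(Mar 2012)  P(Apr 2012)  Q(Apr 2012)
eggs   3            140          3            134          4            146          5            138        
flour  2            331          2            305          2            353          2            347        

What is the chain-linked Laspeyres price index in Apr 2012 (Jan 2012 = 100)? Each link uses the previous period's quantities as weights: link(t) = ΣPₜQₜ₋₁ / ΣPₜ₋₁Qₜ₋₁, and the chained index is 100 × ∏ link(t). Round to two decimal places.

Link Jan 2012→Feb 2012:
ΣP(Feb 2012)Q(Jan 2012) = 3×140 + 2×331 = 420 + 662 = 1082
ΣP(Jan 2012)Q(Jan 2012) = 3×140 + 2×331 = 420 + 662 = 1082
link = 1082/1082 = 1.000000
Link Feb 2012→Mar 2012:
ΣP(Mar 2012)Q(Feb 2012) = 4×134 + 2×305 = 536 + 610 = 1146
ΣP(Feb 2012)Q(Feb 2012) = 3×134 + 2×305 = 402 + 610 = 1012
link = 1146/1012 = 1.132411
Link Mar 2012→Apr 2012:
ΣP(Apr 2012)Q(Mar 2012) = 5×146 + 2×353 = 730 + 706 = 1436
ΣP(Mar 2012)Q(Mar 2012) = 4×146 + 2×353 = 584 + 706 = 1290
link = 1436/1290 = 1.113178
Chained index = 100 × 1.000000 × 1.132411 × 1.113178 = 126.0575

126.06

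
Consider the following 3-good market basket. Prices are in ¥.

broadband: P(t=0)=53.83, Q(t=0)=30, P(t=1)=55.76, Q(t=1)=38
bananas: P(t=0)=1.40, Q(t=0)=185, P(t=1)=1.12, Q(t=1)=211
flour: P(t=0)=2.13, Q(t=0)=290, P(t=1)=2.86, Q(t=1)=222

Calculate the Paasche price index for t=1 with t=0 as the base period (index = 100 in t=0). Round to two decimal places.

106.27

Paasche price index uses current-period quantities as weights.
ΣP(t=1)·Q(t=1) = 55.76×38 + 1.12×211 + 2.86×222 = 2118.88 + 236.32 + 634.92 = 2990.12
ΣP(t=0)·Q(t=1) = 53.83×38 + 1.40×211 + 2.13×222 = 2045.54 + 295.4 + 472.86 = 2813.8
Index = 2990.12 / 2813.8 × 100 = 106.2663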